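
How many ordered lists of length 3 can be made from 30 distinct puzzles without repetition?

P(30,3) = 30!/(30-3)! = 30!/27!.

Final answer: P(30,3) = 24360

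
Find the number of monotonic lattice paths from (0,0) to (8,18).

Each path has 8 right steps and 18 up steps in some order (26 steps total).
Choose which 18 of the 26 steps are up: C(26,18).

Final answer: C(26,18) = 1562275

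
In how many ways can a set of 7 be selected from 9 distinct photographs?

C(9,7) = 9!/(7! x (9-7)!).

Final answer: C(9,7) = 36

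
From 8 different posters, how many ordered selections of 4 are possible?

P(8,4) = 8!/(8-4)! = 8!/4!.

Final answer: P(8,4) = 1680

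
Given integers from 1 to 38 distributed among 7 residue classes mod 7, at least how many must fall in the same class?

By pigeonhole with 38 objects and 7 categories: ceiling(38/7).

Final answer: 6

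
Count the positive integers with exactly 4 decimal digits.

The leading digit cannot be 0 (9 options); the other 3 digits can be anything (10 options each).
Total: 9 x 10^3.

Final answer: 9000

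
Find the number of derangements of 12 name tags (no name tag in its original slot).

Use the recurrence D(n) = (n-1)(D(n-1) + D(n-2)) with D(0)=1, D(1)=0.
D(2) = 1 x (0 + 1) = 1
D(3) = 2 x (1 + 0) = 2
D(4) = 3 x (2 + 1) = 9
D(5) = 4 x (9 + 2) = 44
D(6) = 5 x (44 + 9) = 265
D(7) = 6 x (265 + 44) = 1854
D(8) = 7 x (1854 + 265) = 14833
D(9) = 8 x (14833 + 1854) = 133496
D(10) = 9 x (133496 + 14833) = 1334961
D(11) = 10 x (1334961 + 133496) = 14684570
D(12) = 11 x (D(11) + D(10)) = 11 x (14684570 + 1334961)

Final answer: D(12) = 176214841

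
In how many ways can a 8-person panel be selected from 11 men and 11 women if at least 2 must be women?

Sum over valid woman counts:
C(11,2)C(11,6) = 25410
C(11,3)C(11,5) = 76230
C(11,4)C(11,4) = 108900
C(11,5)C(11,3) = 76230
C(11,6)C(11,2) = 25410
C(11,7)C(11,1) = 3630
C(11,8)C(11,0) = 165
Total: 25410 + 76230 + 108900 + 76230 + 25410 + 3630 + 165.

Final answer: 315975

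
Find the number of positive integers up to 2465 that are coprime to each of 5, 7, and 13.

|div by 5|=493, |div by 7|=352, |div by 13|=189.
|div by 5&7|=70, |div by 5&13|=37, |div by 7&13|=27, |div by all|=5.
By inclusion-exclusion, divisible by at least one: 493+352+189-70-37-27+5 = 905.
Not divisible by any: 2465 - 905.

Final answer: 1560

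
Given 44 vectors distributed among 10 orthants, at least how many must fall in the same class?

By pigeonhole with 44 objects and 10 categories: ceiling(44/10).

Final answer: 5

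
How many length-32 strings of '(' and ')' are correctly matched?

This is counted by the nth Catalan number C_n. Here n = 16 (pairs).
C_n = C(2n,n)/(n+1), so C_{16} = C(32,16)/17 = 601080390/17.

Final answer: C_{16} = 35357670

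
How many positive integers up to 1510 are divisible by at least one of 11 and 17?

Multiples of 11: 137. Multiples of 17: 88. Of both (lcm=187): 8.
By inclusion-exclusion: 137 + 88 - 8.

Final answer: 217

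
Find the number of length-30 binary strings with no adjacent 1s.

Let a(n) count valid strings. If the last bit is 0 the prefix is any valid string of length n-1; if it is 1 the string must end in 01 with a valid prefix of length n-2. So a(n) = a(n-1) + a(n-2), a(1)=2, a(2)=3.
Building up term by term: a(1)=2, a(2)=3, a(3)=5, a(4)=8, a(5)=13, a(6)=21, a(7)=34, a(8)=55, a(9)=89, a(10)=144, a(11)=233, a(12)=377, a(13)=610, a(14)=987, a(15)=1597, a(16)=2584, a(17)=4181, a(18)=6765, a(19)=10946, a(20)=17711, a(21)=28657, a(22)=46368, a(23)=75025, a(24)=121393, a(25)=196418, a(26)=317811, a(27)=514229, a(28)=832040, a(29)=1346269, a(30)=2178309.

Final answer: 2178309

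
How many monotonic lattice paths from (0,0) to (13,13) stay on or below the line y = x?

Total monotonic paths to (13,13): C(26,13) = 10400600.
Paths that cross above y=x (reflection bijection): C(26,14) = 9657700.
Valid Dyck paths: 10400600 - 9657700.
(Equivalently, C_{13} = C(26,13)/14 = 10400600/14.)

Final answer: C_{13} = 742900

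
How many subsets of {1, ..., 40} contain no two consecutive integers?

Condition on whether n belongs to the subset: if not, any valid subset of {1, ..., n-1} works (a(n-1)); if so, n-1 is excluded and the rest is a valid subset of {1, ..., n-2} (a(n-2)). Hence a(n) = a(n-1) + a(n-2), a(1)=2, a(2)=3.
Building up term by term: a(1)=2, a(2)=3, a(3)=5, a(4)=8, a(5)=13, a(6)=21, a(7)=34, a(8)=55, a(9)=89, a(10)=144, a(11)=233, a(12)=377, a(13)=610, a(14)=987, a(15)=1597, a(16)=2584, a(17)=4181, a(18)=6765, a(19)=10946, a(20)=17711, a(21)=28657, a(22)=46368, a(23)=75025, a(24)=121393, a(25)=196418, a(26)=317811, a(27)=514229, a(28)=832040, a(29)=1346269, a(30)=2178309, a(31)=3524578, a(32)=5702887, a(33)=9227465, a(34)=14930352, a(35)=24157817, a(36)=39088169, a(37)=63245986, a(38)=102334155, a(39)=165580141, a(40)=267914296.

Final answer: 267914296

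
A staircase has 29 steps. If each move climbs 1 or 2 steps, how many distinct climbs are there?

Let f(n) count the ways. The last step is size 1 or 2, so f(n) = f(n-1) + f(n-2) with f(1)=1, f(2)=2.
Building up term by term: f(1)=1, f(2)=2, f(3)=3, f(4)=5, f(5)=8, f(6)=13, f(7)=21, f(8)=34, f(9)=55, f(10)=89, f(11)=144, f(12)=233, f(13)=377, f(14)=610, f(15)=987, f(16)=1597, f(17)=2584, f(18)=4181, f(19)=6765, f(20)=10946, f(21)=17711, f(22)=28657, f(23)=46368, f(24)=75025, f(25)=121393, f(26)=196418, f(27)=317811, f(28)=514229, f(29)=832040.

Final answer: 832040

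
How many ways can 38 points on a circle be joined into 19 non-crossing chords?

This is counted by the nth Catalan number C_n. Here n = 38/2 = 19.
C_n = C(2n,n)/(n+1), so C_{19} = C(38,19)/20 = 35345263800/20.

Final answer: C_{19} = 1767263190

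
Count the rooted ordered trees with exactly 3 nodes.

This is a standard Catalan-number count: the answer is C_n. Here n = 3 - 1 = 2.
C_n = C(2n,n)/(n+1), so C_{2} = C(4,2)/3 = 6/3.

Final answer: C_{2} = 2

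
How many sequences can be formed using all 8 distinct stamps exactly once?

The number of ways to arrange 8 distinct objects is 8!.

Final answer: 8! = 40320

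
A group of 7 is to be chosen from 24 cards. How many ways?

C(24,7) = 24!/(7! x (24-7)!).

Final answer: C(24,7) = 346104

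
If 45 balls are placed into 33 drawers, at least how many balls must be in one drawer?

By the pigeonhole principle: ceiling(45/33).

Final answer: 2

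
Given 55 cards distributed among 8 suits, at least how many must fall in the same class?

By pigeonhole with 55 objects and 8 categories: ceiling(55/8).

Final answer: 7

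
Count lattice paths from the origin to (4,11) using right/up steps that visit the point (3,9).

Paths (0,0)->(3,9): C(12,9) = 220.
Paths (3,9)->(4,11): C(3,2) = 3.
By multiplication principle: 220 x 3.

Final answer: 660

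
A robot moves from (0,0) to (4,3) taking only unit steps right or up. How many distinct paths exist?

Each path has 4 right steps and 3 up steps in some order (7 steps total).
Choose which 3 of the 7 steps are up: C(7,3).

Final answer: C(7,3) = 35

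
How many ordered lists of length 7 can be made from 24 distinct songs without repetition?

P(24,7) = 24!/(24-7)! = 24!/17!.

Final answer: P(24,7) = 1744364160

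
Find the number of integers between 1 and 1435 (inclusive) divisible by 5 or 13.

Multiples of 5: 287. Multiples of 13: 110. Of both (lcm=65): 22.
By inclusion-exclusion: 287 + 110 - 22.

Final answer: 375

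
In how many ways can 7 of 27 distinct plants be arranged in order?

P(27,7) = 27!/(27-7)! = 27!/20!.

Final answer: P(27,7) = 4475671200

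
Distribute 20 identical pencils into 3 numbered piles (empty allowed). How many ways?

Stars and bars: C(n+k-1, k-1) = C(22,2).

Final answer: C(22,2) = 231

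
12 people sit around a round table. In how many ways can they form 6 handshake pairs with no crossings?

The structures are counted by the Catalan number C_n. Here n = 12/2 = 6.
C_n = C(2n,n)/(n+1), so C_{6} = C(12,6)/7 = 924/7.

Final answer: C_{6} = 132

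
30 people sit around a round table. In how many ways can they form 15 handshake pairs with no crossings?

The structures are counted by the Catalan number C_n. Here n = 30/2 = 15.
C_n = (2n)!/(n!(n+1)!), so C_{15} = 30!/(15! x 16!) = C(30,15)/16 = 155117520/16.

Final answer: C_{15} = 9694845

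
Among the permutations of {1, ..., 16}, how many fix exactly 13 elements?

Choose which 13 elements are fixed: C(16,13) = 560.
Derange the remaining 3 using D(j) = (j-1)(D(j-1) + D(j-2)), D(0)=1, D(1)=0: D(2)=1, D(3)=2.
Total: 560 x 2.

Final answer: C(16,13) D(3) = 1120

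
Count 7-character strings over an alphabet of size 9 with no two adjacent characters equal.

Let g(n) count such strings. g(1) = 9, and each valid string of length n-1 extends in 8 ways (any symbol but the last), so g(n) = 8 g(n-1).
Total: g(7) = 9 x 8^6.

Final answer: 9 x 8^{6} = 2359296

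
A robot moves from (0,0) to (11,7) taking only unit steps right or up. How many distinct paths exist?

Each path has 11 right steps and 7 up steps in some order (18 steps total).
Choose which 7 of the 18 steps are up: C(18,7).

Final answer: C(18,7) = 31824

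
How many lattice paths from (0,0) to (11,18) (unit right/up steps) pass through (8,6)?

Paths (0,0)->(8,6): C(14,6) = 3003.
Paths (8,6)->(11,18): C(15,12) = 455.
By multiplication principle: 3003 x 455.

Final answer: 1366365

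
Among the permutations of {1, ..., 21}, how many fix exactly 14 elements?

Choose which 14 elements are fixed: C(21,14) = 116280.
Derange the remaining 7 using D(j) = (j-1)(D(j-1) + D(j-2)), D(0)=1, D(1)=0: D(2)=1, D(3)=2, D(4)=9, D(5)=44, D(6)=265, D(7)=1854.
Total: 116280 x 1854.

Final answer: C(21,14) D(7) = 215583120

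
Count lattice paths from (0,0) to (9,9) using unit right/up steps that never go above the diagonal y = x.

Total monotonic paths to (9,9): C(18,9) = 48620.
Reflecting each bad path at its first crossing gives a bijection with paths to (8,10): C(18,10) = 43758.
Valid Dyck paths: 48620 - 43758.
(Equivalently, C_{9} = C(18,9)/10 = 48620/10.)

Final answer: C_{9} = 4862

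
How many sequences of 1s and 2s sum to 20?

Let f(n) be the number of climbs. Removing the last move (1 or 2 steps) gives f(n) = f(n-1) + f(n-2); base cases f(1)=1, f(2)=2.
Iterating the recurrence: f(1)=1, f(2)=2, f(3)=3, f(4)=5, f(5)=8, f(6)=13, f(7)=21, f(8)=34, f(9)=55, f(10)=89, f(11)=144, f(12)=233, f(13)=377, f(14)=610, f(15)=987, f(16)=1597, f(17)=2584, f(18)=4181, f(19)=6765, f(20)=10946.

Final answer: 10946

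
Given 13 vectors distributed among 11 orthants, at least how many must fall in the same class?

By pigeonhole with 13 objects and 11 categories: ceiling(13/11).

Final answer: 2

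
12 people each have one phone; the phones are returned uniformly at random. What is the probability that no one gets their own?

Use the recurrence D(n) = (n-1)(D(n-1) + D(n-2)) with D(0)=1, D(1)=0.
Building up: D(2)=1, D(3)=2, D(4)=9, D(5)=44, D(6)=265, D(7)=1854, D(8)=14833, D(9)=133496, D(10)=1334961, D(11)=14684570, D(12)=176214841.
Total arrangements: 12! = 479001600.
Probability = D(12)/12! = 16019531/43545600.

Final answer: D(12)/12! = 176214841/479001600 = 0.367879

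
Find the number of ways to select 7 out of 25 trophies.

C(25,7) = 25!/(7! x (25-7)!).

Final answer: C(25,7) = 480700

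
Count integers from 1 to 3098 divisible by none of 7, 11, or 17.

|div by 7|=442, |div by 11|=281, |div by 17|=182.
|div by 7&11|=40, |div by 7&17|=26, |div by 11&17|=16, |div by all|=2.
By inclusion-exclusion, divisible by at least one: 442+281+182-40-26-16+2 = 825.
Not divisible by any: 3098 - 825.

Final answer: 2273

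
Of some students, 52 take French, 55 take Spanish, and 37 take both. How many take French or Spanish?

|A union B| = |A| + |B| - |A intersect B| = 52 + 55 - 37.

Final answer: 70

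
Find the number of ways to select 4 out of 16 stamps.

C(16,4) = 16!/(4! x 12!).

Final answer: \binom{16}{4} = 1820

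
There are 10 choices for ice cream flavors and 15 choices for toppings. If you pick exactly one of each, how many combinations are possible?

By the multiplication principle: 10 x 15.

Final answer: 150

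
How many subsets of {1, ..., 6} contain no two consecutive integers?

Condition on whether n belongs to the subset: if not, any valid subset of {1, ..., n-1} works (a(n-1)); if so, n-1 is excluded and the rest is a valid subset of {1, ..., n-2} (a(n-2)). Hence a(n) = a(n-1) + a(n-2), a(1)=2, a(2)=3.
Iterating the recurrence: a(1)=2, a(2)=3, a(3)=5, a(4)=8, a(5)=13, a(6)=21.

Final answer: 21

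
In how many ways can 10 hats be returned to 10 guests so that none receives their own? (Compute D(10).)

Use the recurrence D(n) = (n-1)(D(n-1) + D(n-2)) with D(0)=1, D(1)=0.
D(2) = 1 x (0 + 1) = 1
D(3) = 2 x (1 + 0) = 2
D(4) = 3 x (2 + 1) = 9
D(5) = 4 x (9 + 2) = 44
D(6) = 5 x (44 + 9) = 265
D(7) = 6 x (265 + 44) = 1854
D(8) = 7 x (1854 + 265) = 14833
D(9) = 8 x (14833 + 1854) = 133496
D(10) = 9 x (D(9) + D(8)) = 9 x (133496 + 14833)

Final answer: D(10) = 1334961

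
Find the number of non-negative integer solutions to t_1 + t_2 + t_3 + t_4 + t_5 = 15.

Stars and bars with 15 stars and 4 bars:
C(15+5-1, 5-1) = C(19,4).

Final answer: C(19,4) = 3876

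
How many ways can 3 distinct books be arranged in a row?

The number of ways to arrange 3 distinct objects is 3!.

Final answer: 3! = 6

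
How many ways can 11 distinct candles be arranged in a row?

The number of ways to arrange 11 distinct objects is 11!.

Final answer: 11! = 39916800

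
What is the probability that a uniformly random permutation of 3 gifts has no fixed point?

Derangements satisfy D(n) = (n-1)(D(n-1) + D(n-2)), starting from D(0)=1, D(1)=0.
Building up: D(2)=1, D(3)=2.
Total arrangements: 3! = 6.
Probability = D(3)/3! = 1/3.

Final answer: D(3)/3! = 2/6 = 0.333333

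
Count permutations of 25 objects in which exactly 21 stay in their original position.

Choose which 21 elements are fixed: C(25,21) = 12650.
Derange the remaining 4 using D(j) = (j-1)(D(j-1) + D(j-2)), D(0)=1, D(1)=0: D(2)=1, D(3)=2, D(4)=9.
Total: 12650 x 9.

Final answer: C(25,21) D(4) = 113850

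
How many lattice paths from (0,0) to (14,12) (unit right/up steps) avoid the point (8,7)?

Total paths to (14,12): C(26,12) = 9657700.
Paths through (8,7): C(15,7) x C(11,5) = 2972970.
Avoiding (8,7): 9657700 - 2972970.

Final answer: 6684730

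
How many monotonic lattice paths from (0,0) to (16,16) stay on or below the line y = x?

Total monotonic paths to (16,16): C(32,16) = 601080390.
By the reflection principle, paths that go above the diagonal number C(32,17) = 565722720.
Valid Dyck paths: 601080390 - 565722720.
(These counts are the Catalan numbers.)

Final answer: C_{16} = 35357670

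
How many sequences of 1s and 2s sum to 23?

Let f(n) count the ways. The last step is size 1 or 2, so f(n) = f(n-1) + f(n-2) with f(1)=1, f(2)=2.
Iterating the recurrence: f(1)=1, f(2)=2, f(3)=3, f(4)=5, f(5)=8, f(6)=13, f(7)=21, f(8)=34, f(9)=55, f(10)=89, f(11)=144, f(12)=233, f(13)=377, f(14)=610, f(15)=987, f(16)=1597, f(17)=2584, f(18)=4181, f(19)=6765, f(20)=10946, f(21)=17711, f(22)=28657, f(23)=46368.

Final answer: 46368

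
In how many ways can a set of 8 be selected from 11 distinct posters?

C(11,8) = 11!/(8! x (11-8)!).

Final answer: C(11,8) = 165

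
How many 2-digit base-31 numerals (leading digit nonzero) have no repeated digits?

The leading digit has 30 choices (anything but zero); the next has 30 (anything but the first), then 29, and so on, one fewer each time.
Total: 30 x 30.

Final answer: 900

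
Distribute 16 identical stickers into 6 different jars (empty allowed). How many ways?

Stars and bars: C(n+k-1, k-1) = C(21,5).

Final answer: C(21,5) = 20349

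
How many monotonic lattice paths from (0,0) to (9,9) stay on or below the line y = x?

Total monotonic paths to (9,9): C(18,9) = 48620.
A path is bad iff it touches y = x + 1; reflecting its initial segment maps bad paths bijectively onto all paths to (8,10), of which there are C(18,10) = 43758.
Valid Dyck paths: 48620 - 43758.
(Equivalently, C_{9} = C(18,9)/10 = 48620/10.)

Final answer: C_{9} = 4862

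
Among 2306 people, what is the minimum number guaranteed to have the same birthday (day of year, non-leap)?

There are 365 possible values for birthday (day of year, non-leap). With 2306 people and 365 categories, by pigeonhole: ceiling(2306/365).

Final answer: 7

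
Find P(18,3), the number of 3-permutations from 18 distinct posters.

P(18,3) = 18!/(18-3)! = 18!/15!.

Final answer: P(18,3) = 4896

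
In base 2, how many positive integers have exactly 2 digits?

These are the integers in [2^1, 2^2), so the count is 2^2 - 2^1 = 1 x 2^1.

Final answer: 2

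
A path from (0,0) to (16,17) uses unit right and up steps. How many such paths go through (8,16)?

Paths (0,0)->(8,16): C(24,16) = 735471.
Paths (8,16)->(16,17): C(9,1) = 9.
By multiplication principle: 735471 x 9.

Final answer: 6619239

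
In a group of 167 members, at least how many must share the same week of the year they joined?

There are 52 possible values for week of the year they joined. With 167 members and 52 categories, by pigeonhole: ceiling(167/52).

Final answer: 4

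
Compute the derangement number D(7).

Derangements satisfy D(n) = (n-1)(D(n-1) + D(n-2)), starting from D(0)=1, D(1)=0.
Building up: D(2)=1, D(3)=2, D(4)=9, D(5)=44, D(6)=265.
D(7) = 6 x (D(6) + D(5)) = 6 x (265 + 44).

Final answer: D(7) = 1854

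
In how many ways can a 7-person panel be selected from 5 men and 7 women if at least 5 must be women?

Sum over valid woman counts:
C(7,5)C(5,2) = 210
C(7,6)C(5,1) = 35
C(7,7)C(5,0) = 1
Total: 210 + 35 + 1.

Final answer: 246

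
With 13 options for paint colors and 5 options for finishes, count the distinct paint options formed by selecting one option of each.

By the multiplication principle: 13 x 5.

Final answer: 65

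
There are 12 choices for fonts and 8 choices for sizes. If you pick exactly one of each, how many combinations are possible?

By the multiplication principle: 12 x 8.

Final answer: 96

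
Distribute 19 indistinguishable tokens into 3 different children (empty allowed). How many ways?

Stars and bars: C(n+k-1, k-1) = C(21,2).

Final answer: C(21,2) = 210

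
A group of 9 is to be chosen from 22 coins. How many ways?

C(22,9) = 22!/(9! x 13!).

Final answer: \binom{22}{9} = 497420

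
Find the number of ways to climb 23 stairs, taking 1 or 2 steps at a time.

Let f(n) be the number of climbs. Removing the last move (1 or 2 steps) gives f(n) = f(n-1) + f(n-2); base cases f(1)=1, f(2)=2.
Computing successive values: f(1)=1, f(2)=2, f(3)=3, f(4)=5, f(5)=8, f(6)=13, f(7)=21, f(8)=34, f(9)=55, f(10)=89, f(11)=144, f(12)=233, f(13)=377, f(14)=610, f(15)=987, f(16)=1597, f(17)=2584, f(18)=4181, f(19)=6765, f(20)=10946, f(21)=17711, f(22)=28657, f(23)=46368.

Final answer: 46368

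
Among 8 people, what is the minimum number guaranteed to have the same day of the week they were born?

There are 7 possible values for day of the week they were born. With 8 people and 7 categories, by pigeonhole: ceiling(8/7).

Final answer: 2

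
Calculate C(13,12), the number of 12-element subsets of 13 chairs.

C(13,12) = 13!/(12! x 1!).

Final answer: \binom{13}{12} = 13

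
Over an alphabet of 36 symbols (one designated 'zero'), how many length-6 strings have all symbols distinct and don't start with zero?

The leading digit has 35 choices (anything but zero); the next has 35 (anything but the first), then 34, and so on, one fewer each time.
Total: 35 x 35 x 34 x 33 x 32 x 31.

Final answer: 1363454400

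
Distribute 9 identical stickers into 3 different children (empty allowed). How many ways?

Stars and bars: C(n+k-1, k-1) = C(11,2).

Final answer: C(11,2) = 55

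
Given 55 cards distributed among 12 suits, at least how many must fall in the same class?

By pigeonhole with 55 objects and 12 categories: ceiling(55/12).

Final answer: 5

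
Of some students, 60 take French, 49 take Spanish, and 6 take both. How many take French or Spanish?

|A union B| = |A| + |B| - |A intersect B| = 60 + 49 - 6.

Final answer: 103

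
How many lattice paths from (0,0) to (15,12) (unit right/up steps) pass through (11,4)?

Paths (0,0)->(11,4): C(15,4) = 1365.
Paths (11,4)->(15,12): C(12,8) = 495.
By multiplication principle: 1365 x 495.

Final answer: 675675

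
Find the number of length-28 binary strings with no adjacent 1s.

Let a(n) count valid strings. If the last bit is 0 the prefix is any valid string of length n-1; if it is 1 the string must end in 01 with a valid prefix of length n-2. So a(n) = a(n-1) + a(n-2), a(1)=2, a(2)=3.
Computing successive values: a(1)=2, a(2)=3, a(3)=5, a(4)=8, a(5)=13, a(6)=21, a(7)=34, a(8)=55, a(9)=89, a(10)=144, a(11)=233, a(12)=377, a(13)=610, a(14)=987, a(15)=1597, a(16)=2584, a(17)=4181, a(18)=6765, a(19)=10946, a(20)=17711, a(21)=28657, a(22)=46368, a(23)=75025, a(24)=121393, a(25)=196418, a(26)=317811, a(27)=514229, a(28)=832040.

Final answer: 832040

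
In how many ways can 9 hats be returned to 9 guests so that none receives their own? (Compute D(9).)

Use the recurrence D(n) = (n-1)(D(n-1) + D(n-2)) with D(0)=1, D(1)=0.
D(2) = 1 x (0 + 1) = 1
D(3) = 2 x (1 + 0) = 2
D(4) = 3 x (2 + 1) = 9
D(5) = 4 x (9 + 2) = 44
D(6) = 5 x (44 + 9) = 265
D(7) = 6 x (265 + 44) = 1854
D(8) = 7 x (1854 + 265) = 14833
D(9) = 8 x (D(8) + D(7)) = 8 x (14833 + 1854)

Final answer: D(9) = 133496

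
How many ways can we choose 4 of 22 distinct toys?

C(22,4) = 22!/(4! x 18!).

Final answer: \binom{22}{4} = 7315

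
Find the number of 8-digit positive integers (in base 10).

The leading digit cannot be 0 (9 options); the other 7 digits can be anything (10 options each).
Total: 9 x 10^7.

Final answer: 90000000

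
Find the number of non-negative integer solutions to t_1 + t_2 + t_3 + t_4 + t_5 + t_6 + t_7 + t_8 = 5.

Stars and bars with 5 stars and 7 bars:
C(5+8-1, 8-1) = C(12,7).

Final answer: C(12,7) = 792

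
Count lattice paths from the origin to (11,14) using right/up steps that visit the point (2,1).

Paths (0,0)->(2,1): C(3,1) = 3.
Paths (2,1)->(11,14): C(22,13) = 497420.
By multiplication principle: 3 x 497420.

Final answer: 1492260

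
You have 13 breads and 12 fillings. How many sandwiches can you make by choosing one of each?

By the multiplication principle: 13 x 12.

Final answer: 156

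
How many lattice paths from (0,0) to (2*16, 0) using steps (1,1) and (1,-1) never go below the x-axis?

Total monotonic paths to (16,16): C(32,16) = 601080390.
A path is bad iff it touches y = x + 1; reflecting its initial segment maps bad paths bijectively onto all paths to (15,17), of which there are C(32,17) = 565722720.
Valid Dyck paths: 601080390 - 565722720.
(These counts are the Catalan numbers.)

Final answer: C_{16} = 35357670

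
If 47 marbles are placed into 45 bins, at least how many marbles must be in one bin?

By the pigeonhole principle: ceiling(47/45).

Final answer: 2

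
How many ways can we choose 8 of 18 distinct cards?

C(18,8) = 18!/(8! x 10!).

Final answer: \binom{18}{8} = 43758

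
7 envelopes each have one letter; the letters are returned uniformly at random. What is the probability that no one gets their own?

D(n) = (n-1)(D(n-1) + D(n-2)), D(0)=1, D(1)=0.
Building up: D(2)=1, D(3)=2, D(4)=9, D(5)=44, D(6)=265, D(7)=1854.
Total arrangements: 7! = 5040.
Probability = D(7)/7! = 103/280.

Final answer: D(7)/7! = 1854/5040 = 0.367857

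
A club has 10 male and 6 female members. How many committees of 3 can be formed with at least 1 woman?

Sum over valid woman counts:
C(6,1)C(10,2) = 270
C(6,2)C(10,1) = 150
C(6,3)C(10,0) = 20
Total: 270 + 150 + 20.

Final answer: 440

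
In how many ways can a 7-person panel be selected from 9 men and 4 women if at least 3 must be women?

Sum over valid woman counts:
C(4,3)C(9,4) = 504
C(4,4)C(9,3) = 84
Total: 504 + 84.

Final answer: 588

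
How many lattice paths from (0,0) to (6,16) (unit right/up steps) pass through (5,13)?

Paths (0,0)->(5,13): C(18,13) = 8568.
Paths (5,13)->(6,16): C(4,3) = 4.
By multiplication principle: 8568 x 4.

Final answer: 34272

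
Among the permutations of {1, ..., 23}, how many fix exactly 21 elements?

Choose which 21 elements are fixed: C(23,21) = 253.
Derange the remaining 2 using D(j) = (j-1)(D(j-1) + D(j-2)), D(0)=1, D(1)=0: D(2)=1.
Total: 253 x 1.

Final answer: C(23,21) D(2) = 253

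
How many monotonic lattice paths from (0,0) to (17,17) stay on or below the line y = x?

Total monotonic paths to (17,17): C(34,17) = 2333606220.
Paths that cross above y=x (reflection bijection): C(34,18) = 2203961430.
Valid Dyck paths: 2333606220 - 2203961430.
(This is the Catalan number C_{17}.)

Final answer: C_{17} = 129644790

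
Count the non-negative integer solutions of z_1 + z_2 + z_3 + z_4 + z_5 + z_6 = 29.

Stars and bars with 29 stars and 5 bars:
C(29+6-1, 6-1) = C(34,5).

Final answer: C(34,5) = 278256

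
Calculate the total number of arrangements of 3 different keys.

The number of ways to arrange 3 distinct objects is 3!.

Final answer: 3! = 6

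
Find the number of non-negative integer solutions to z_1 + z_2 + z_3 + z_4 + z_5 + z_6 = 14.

Stars and bars with 14 stars and 5 bars:
C(14+6-1, 6-1) = C(19,5).

Final answer: C(19,5) = 11628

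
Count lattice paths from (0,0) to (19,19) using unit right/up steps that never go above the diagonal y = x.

Total monotonic paths to (19,19): C(38,19) = 35345263800.
Paths that cross above y=x (reflection bijection): C(38,20) = 33578000610.
Valid Dyck paths: 35345263800 - 33578000610.
(This is the Catalan number C_{19}.)

Final answer: C_{19} = 1767263190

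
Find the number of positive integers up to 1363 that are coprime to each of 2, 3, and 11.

|div by 2|=681, |div by 3|=454, |div by 11|=123.
|div by 2&3|=227, |div by 2&11|=61, |div by 3&11|=41, |div by all|=20.
By inclusion-exclusion, divisible by at least one: 681+454+123-227-61-41+20 = 949.
Not divisible by any: 1363 - 949.

Final answer: 414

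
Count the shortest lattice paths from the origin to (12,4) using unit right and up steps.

Each path has 12 right steps and 4 up steps in some order (16 steps total).
Choose which 4 of the 16 steps are up: C(16,4).

Final answer: C(16,4) = 1820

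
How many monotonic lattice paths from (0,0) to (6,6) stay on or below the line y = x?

Total monotonic paths to (6,6): C(12,6) = 924.
A path is bad iff it touches y = x + 1; reflecting its initial segment maps bad paths bijectively onto all paths to (5,7), of which there are C(12,7) = 792.
Valid Dyck paths: 924 - 792.
(These counts are the Catalan numbers.)

Final answer: C_{6} = 132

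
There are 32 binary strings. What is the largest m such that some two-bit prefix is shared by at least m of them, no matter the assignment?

There are 4 possible values for two-bit prefix. With 32 binary strings and 4 categories, by pigeonhole: ceiling(32/4).

Final answer: 8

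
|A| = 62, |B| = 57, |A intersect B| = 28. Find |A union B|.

|A union B| = |A| + |B| - |A intersect B| = 62 + 57 - 28.

Final answer: 91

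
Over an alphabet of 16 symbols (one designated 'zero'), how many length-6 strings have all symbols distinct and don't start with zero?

The leading digit has 15 choices (anything but zero); the next has 15 (anything but the first), then 14, and so on, one fewer each time.
Total: 15 x 15 x 14 x 13 x 12 x 11.

Final answer: 5405400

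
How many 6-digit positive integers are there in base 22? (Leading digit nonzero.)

These are the integers in [22^5, 22^6), so the count is 22^6 - 22^5 = 21 x 22^5.

Final answer: 108226272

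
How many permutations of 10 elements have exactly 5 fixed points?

Choose which 5 elements are fixed: C(10,5) = 252.
Derange the remaining 5 using D(j) = (j-1)(D(j-1) + D(j-2)), D(0)=1, D(1)=0: D(2)=1, D(3)=2, D(4)=9, D(5)=44.
Total: 252 x 44.

Final answer: C(10,5) D(5) = 11088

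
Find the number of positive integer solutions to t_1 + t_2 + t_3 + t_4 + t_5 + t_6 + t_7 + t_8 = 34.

Substitute t'_i = t_i - 1 (so t'_i >= 0). Then sum t'_i = 34 - 8 = 26.
Stars and bars: C(26+8-1, 8-1) = C(33,7).

Final answer: C(33,7) = 4272048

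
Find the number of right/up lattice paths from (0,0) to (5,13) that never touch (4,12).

Total paths to (5,13): C(18,13) = 8568.
Paths through (4,12): C(16,12) x C(2,1) = 3640.
Avoiding (4,12): 8568 - 3640.

Final answer: 4928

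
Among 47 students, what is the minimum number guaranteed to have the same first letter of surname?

There are 26 possible values for first letter of surname. With 47 students and 26 categories, by pigeonhole: ceiling(47/26).

Final answer: 2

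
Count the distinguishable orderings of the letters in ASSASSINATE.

Letters (A:3, E:1, I:1, N:1, S:4, T:1). Total letters: 11.
Permutations = 11!/(4! x 3!).

Final answer: 277200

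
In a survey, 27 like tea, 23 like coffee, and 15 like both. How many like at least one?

|A union B| = |A| + |B| - |A intersect B| = 27 + 23 - 15.

Final answer: 35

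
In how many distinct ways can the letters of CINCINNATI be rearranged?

Letters (A:1, C:2, I:3, N:3, T:1). Total letters: 10.
Permutations = 10!/(3! x 3! x 2!).

Final answer: 50400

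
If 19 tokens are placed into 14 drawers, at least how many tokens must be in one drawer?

By the pigeonhole principle: ceiling(19/14).

Final answer: 2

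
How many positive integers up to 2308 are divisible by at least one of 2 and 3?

Multiples of 2: 1154. Multiples of 3: 769. Of both (lcm=6): 384.
By inclusion-exclusion: 1154 + 769 - 384.

Final answer: 1539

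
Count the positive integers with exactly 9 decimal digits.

First digit: 9 choices (1-9). Each of the remaining 8 digits: 10 choices.
Total: 9 x 10^8.

Final answer: 900000000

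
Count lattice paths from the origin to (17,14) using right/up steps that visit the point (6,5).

Paths (0,0)->(6,5): C(11,5) = 462.
Paths (6,5)->(17,14): C(20,9) = 167960.
By multiplication principle: 462 x 167960.

Final answer: 77597520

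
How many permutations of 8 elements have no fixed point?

D(n) = (n-1)(D(n-1) + D(n-2)), D(0)=1, D(1)=0.
D(2) = 1 x (0 + 1) = 1
D(3) = 2 x (1 + 0) = 2
D(4) = 3 x (2 + 1) = 9
D(5) = 4 x (9 + 2) = 44
D(6) = 5 x (44 + 9) = 265
D(7) = 6 x (265 + 44) = 1854
D(8) = 7 x (D(7) + D(6)) = 7 x (1854 + 265)

Final answer: D(8) = 14833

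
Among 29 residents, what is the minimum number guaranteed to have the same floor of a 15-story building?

There are 15 possible values for floor of a 15-story building. With 29 residents and 15 categories, by pigeonhole: ceiling(29/15).

Final answer: 2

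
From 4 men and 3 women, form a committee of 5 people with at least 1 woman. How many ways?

Sum over valid woman counts:
C(3,1)C(4,4) = 3
C(3,2)C(4,3) = 12
C(3,3)C(4,2) = 6
Total: 3 + 12 + 6.

Final answer: 21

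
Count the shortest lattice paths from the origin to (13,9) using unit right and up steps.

Each path has 13 right steps and 9 up steps in some order (22 steps total).
Choose which 9 of the 22 steps are up: C(22,9).

Final answer: C(22,9) = 497420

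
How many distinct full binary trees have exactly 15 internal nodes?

This is a standard Catalan-number count: the answer is C_n. Here n = 15.
C_n = (2n)!/(n!(n+1)!), so C_{15} = 30!/(15! x 16!) = C(30,15)/16 = 155117520/16.

Final answer: C_{15} = 9694845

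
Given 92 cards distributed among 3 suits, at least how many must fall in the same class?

By pigeonhole with 92 objects and 3 categories: ceiling(92/3).

Final answer: 31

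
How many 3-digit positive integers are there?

First digit: 9 choices (1-9). Each of the remaining 2 digits: 10 choices.
Total: 9 x 10^2.

Final answer: 900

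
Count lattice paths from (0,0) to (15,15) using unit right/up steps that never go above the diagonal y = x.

Total monotonic paths to (15,15): C(30,15) = 155117520.
Paths that cross above y=x (reflection bijection): C(30,16) = 145422675.
Valid Dyck paths: 155117520 - 145422675.
(These counts are the Catalan numbers.)

Final answer: C_{15} = 9694845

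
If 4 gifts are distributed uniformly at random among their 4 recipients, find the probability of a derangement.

Use the recurrence D(n) = (n-1)(D(n-1) + D(n-2)) with D(0)=1, D(1)=0.
Building up: D(2)=1, D(3)=2, D(4)=9.
Total arrangements: 4! = 24.
Probability = D(4)/4! = 3/8.

Final answer: D(4)/4! = 9/24 = 0.375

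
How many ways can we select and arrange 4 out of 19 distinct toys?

P(19,4) = 19!/(19-4)! = 19!/15!.

Final answer: P(19,4) = 93024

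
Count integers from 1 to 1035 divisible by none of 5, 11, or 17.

|div by 5|=207, |div by 11|=94, |div by 17|=60.
|div by 5&11|=18, |div by 5&17|=12, |div by 11&17|=5, |div by all|=1.
By inclusion-exclusion, divisible by at least one: 207+94+60-18-12-5+1 = 327.
Not divisible by any: 1035 - 327.

Final answer: 708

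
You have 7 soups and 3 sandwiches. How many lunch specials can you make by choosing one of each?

By the multiplication principle: 7 x 3.

Final answer: 21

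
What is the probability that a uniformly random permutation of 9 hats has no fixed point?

D(n) = (n-1)(D(n-1) + D(n-2)), D(0)=1, D(1)=0.
Building up: D(2)=1, D(3)=2, D(4)=9, D(5)=44, D(6)=265, D(7)=1854, D(8)=14833, D(9)=133496.
Total arrangements: 9! = 362880.
Probability = D(9)/9! = 16687/45360.

Final answer: D(9)/9! = 133496/362880 = 0.367879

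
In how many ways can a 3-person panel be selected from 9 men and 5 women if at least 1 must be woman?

Sum over valid woman counts:
C(5,1)C(9,2) = 180
C(5,2)C(9,1) = 90
C(5,3)C(9,0) = 10
Total: 180 + 90 + 10.

Final answer: 280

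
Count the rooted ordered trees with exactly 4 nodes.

The structures are counted by the Catalan number C_n. Here n = 4 - 1 = 3.
C_n = C(2n,n)/(n+1), so C_{3} = C(6,3)/4 = 20/4.

Final answer: C_{3} = 5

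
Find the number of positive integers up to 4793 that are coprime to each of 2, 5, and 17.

|div by 2|=2396, |div by 5|=958, |div by 17|=281.
|div by 2&5|=479, |div by 2&17|=140, |div by 5&17|=56, |div by all|=28.
By inclusion-exclusion, divisible by at least one: 2396+958+281-479-140-56+28 = 2988.
Not divisible by any: 4793 - 2988.

Final answer: 1805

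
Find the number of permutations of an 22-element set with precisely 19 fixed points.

Choose which 19 elements are fixed: C(22,19) = 1540.
Derange the remaining 3 using D(j) = (j-1)(D(j-1) + D(j-2)), D(0)=1, D(1)=0: D(2)=1, D(3)=2.
Total: 1540 x 2.

Final answer: C(22,19) D(3) = 3080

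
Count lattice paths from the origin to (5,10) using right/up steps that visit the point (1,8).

Paths (0,0)->(1,8): C(9,8) = 9.
Paths (1,8)->(5,10): C(6,2) = 15.
By multiplication principle: 9 x 15.

Final answer: 135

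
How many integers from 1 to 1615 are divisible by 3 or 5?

Multiples of 3: 538. Multiples of 5: 323. Of both (lcm=15): 107.
By inclusion-exclusion: 538 + 323 - 107.

Final answer: 754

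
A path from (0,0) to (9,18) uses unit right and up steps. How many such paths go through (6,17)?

Paths (0,0)->(6,17): C(23,17) = 100947.
Paths (6,17)->(9,18): C(4,1) = 4.
By multiplication principle: 100947 x 4.

Final answer: 403788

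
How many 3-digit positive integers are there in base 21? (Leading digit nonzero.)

These are the integers in [21^2, 21^3), so the count is 21^3 - 21^2 = 20 x 21^2.

Final answer: 8820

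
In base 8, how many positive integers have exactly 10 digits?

Leading digit: 7 options (nonzero). Other 9 digit(s): 8 options each.
Total: 7 x 8^9.

Final answer: 939524096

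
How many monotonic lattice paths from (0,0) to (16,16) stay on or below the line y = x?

Total monotonic paths to (16,16): C(32,16) = 601080390.
A path is bad iff it touches y = x + 1; reflecting its initial segment maps bad paths bijectively onto all paths to (15,17), of which there are C(32,17) = 565722720.
Valid Dyck paths: 601080390 - 565722720.
(Equivalently, C_{16} = C(32,16)/17 = 601080390/17.)

Final answer: C_{16} = 35357670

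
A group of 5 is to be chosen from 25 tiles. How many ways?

C(25,5) = 25!/(5! x 20!).

Final answer: \binom{25}{5} = 53130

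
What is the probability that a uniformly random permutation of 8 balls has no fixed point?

Derangements satisfy D(n) = (n-1)(D(n-1) + D(n-2)), starting from D(0)=1, D(1)=0.
Building up: D(2)=1, D(3)=2, D(4)=9, D(5)=44, D(6)=265, D(7)=1854, D(8)=14833.
Total arrangements: 8! = 40320.
Probability = D(8)/8! = 2119/5760.

Final answer: D(8)/8! = 14833/40320 = 0.367882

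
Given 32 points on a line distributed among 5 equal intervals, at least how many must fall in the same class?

By pigeonhole with 32 objects and 5 categories: ceiling(32/5).

Final answer: 7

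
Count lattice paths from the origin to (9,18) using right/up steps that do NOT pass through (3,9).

Total paths to (9,18): C(27,18) = 4686825.
Paths through (3,9): C(12,9) x C(15,9) = 1101100.
Avoiding (3,9): 4686825 - 1101100.

Final answer: 3585725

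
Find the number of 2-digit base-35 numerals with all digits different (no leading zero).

First digit: 34 (nonzero). Second: 34 (not first). Third: 33, etc.
Total: 34 x 34.

Final answer: 1156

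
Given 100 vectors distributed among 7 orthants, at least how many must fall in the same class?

By pigeonhole with 100 objects and 7 categories: ceiling(100/7).

Final answer: 15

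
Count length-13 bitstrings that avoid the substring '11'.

Let a(n) count valid strings. If the last bit is 0 the prefix is any valid string of length n-1; if it is 1 the string must end in 01 with a valid prefix of length n-2. So a(n) = a(n-1) + a(n-2), a(1)=2, a(2)=3.
Computing successive values: a(1)=2, a(2)=3, a(3)=5, a(4)=8, a(5)=13, a(6)=21, a(7)=34, a(8)=55, a(9)=89, a(10)=144, a(11)=233, a(12)=377, a(13)=610.

Final answer: 610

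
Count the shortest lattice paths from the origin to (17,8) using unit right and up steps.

Each path has 17 right steps and 8 up steps in some order (25 steps total).
Choose which 8 of the 25 steps are up: C(25,8).

Final answer: C(25,8) = 1081575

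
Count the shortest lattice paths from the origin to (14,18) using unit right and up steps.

Each path has 14 right steps and 18 up steps in some order (32 steps total).
Choose which 18 of the 32 steps are up: C(32,18).

Final answer: C(32,18) = 471435600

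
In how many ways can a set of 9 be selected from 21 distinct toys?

C(21,9) = 21!/(9! x 12!).

Final answer: \binom{21}{9} = 293930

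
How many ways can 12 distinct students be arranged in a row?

The number of ways to arrange 12 distinct objects is 12!.

Final answer: 12! = 479001600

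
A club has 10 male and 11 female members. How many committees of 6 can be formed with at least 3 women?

Sum over valid woman counts:
C(11,3)C(10,3) = 19800
C(11,4)C(10,2) = 14850
C(11,5)C(10,1) = 4620
C(11,6)C(10,0) = 462
Total: 19800 + 14850 + 4620 + 462.

Final answer: 39732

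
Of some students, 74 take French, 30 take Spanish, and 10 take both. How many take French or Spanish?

|A union B| = |A| + |B| - |A intersect B| = 74 + 30 - 10.

Final answer: 94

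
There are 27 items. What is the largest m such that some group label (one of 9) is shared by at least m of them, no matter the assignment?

There are 9 possible values for group label (one of 9). With 27 items and 9 categories, by pigeonhole: ceiling(27/9).

Final answer: 3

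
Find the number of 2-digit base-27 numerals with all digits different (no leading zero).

First digit: 26 (nonzero). Second: 26 (not first). Third: 25, etc.
Total: 26 x 26.

Final answer: 676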